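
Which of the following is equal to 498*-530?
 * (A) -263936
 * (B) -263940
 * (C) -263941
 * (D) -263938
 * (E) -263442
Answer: B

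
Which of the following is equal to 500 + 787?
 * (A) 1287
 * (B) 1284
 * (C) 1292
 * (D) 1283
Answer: A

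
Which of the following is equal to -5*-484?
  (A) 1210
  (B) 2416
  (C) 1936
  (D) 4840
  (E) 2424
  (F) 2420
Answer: F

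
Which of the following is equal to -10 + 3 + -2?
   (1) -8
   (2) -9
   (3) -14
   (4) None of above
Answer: 2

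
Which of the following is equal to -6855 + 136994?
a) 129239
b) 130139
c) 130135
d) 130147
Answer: b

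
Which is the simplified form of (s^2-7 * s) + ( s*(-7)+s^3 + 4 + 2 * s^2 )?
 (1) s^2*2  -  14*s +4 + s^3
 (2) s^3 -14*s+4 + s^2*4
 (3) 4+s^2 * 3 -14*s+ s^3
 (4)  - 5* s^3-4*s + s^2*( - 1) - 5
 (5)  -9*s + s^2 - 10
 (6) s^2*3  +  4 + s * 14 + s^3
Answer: 3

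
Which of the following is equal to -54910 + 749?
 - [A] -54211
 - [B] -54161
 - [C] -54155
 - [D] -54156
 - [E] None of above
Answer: B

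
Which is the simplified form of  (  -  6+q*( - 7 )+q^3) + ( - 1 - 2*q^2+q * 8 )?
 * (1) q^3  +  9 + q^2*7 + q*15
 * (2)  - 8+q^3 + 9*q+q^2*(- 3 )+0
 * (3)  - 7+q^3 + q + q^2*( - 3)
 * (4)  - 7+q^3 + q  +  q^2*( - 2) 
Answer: 4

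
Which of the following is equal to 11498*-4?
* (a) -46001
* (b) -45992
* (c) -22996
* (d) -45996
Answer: b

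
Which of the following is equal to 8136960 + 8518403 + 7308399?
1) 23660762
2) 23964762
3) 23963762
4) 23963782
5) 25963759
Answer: 3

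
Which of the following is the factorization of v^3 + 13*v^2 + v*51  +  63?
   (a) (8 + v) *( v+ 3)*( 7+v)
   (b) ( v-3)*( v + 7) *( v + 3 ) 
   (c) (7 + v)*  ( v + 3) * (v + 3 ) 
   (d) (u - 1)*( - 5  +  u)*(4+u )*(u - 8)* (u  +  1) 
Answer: c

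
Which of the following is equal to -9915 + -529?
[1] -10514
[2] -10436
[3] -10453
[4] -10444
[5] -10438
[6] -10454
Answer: 4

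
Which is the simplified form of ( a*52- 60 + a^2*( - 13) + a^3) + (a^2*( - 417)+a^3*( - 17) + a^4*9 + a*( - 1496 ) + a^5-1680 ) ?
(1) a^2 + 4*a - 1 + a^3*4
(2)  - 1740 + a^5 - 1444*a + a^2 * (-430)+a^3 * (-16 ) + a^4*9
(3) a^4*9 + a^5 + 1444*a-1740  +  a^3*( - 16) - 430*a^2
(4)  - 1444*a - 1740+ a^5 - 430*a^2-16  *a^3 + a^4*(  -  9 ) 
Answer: 2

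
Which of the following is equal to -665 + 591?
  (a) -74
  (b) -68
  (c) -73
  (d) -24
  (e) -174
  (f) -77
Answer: a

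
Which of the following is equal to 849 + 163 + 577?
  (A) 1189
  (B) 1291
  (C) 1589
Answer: C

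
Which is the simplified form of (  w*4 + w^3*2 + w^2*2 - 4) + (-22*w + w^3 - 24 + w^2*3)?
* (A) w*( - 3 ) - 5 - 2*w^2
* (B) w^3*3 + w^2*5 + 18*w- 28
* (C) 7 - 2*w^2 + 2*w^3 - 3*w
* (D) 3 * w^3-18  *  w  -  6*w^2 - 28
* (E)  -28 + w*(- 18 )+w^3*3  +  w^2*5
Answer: E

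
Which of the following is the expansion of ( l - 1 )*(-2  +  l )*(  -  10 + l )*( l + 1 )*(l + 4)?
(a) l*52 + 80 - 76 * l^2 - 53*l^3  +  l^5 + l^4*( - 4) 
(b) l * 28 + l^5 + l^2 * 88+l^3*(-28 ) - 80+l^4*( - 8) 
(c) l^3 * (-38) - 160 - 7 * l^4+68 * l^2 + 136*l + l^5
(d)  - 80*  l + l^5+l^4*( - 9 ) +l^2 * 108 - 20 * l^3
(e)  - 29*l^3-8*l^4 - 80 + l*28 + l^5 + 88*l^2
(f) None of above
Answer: e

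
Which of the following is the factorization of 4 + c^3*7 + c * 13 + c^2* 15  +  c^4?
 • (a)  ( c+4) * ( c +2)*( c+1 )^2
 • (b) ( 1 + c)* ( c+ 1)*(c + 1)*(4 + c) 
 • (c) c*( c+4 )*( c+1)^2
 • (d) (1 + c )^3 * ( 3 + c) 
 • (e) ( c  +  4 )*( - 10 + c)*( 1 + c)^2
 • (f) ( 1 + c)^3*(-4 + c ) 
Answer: b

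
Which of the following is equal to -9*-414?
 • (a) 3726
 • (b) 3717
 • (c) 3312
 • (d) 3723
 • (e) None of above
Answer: a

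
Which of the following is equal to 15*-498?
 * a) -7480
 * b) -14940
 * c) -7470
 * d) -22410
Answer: c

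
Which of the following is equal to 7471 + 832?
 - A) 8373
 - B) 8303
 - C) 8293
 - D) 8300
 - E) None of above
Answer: B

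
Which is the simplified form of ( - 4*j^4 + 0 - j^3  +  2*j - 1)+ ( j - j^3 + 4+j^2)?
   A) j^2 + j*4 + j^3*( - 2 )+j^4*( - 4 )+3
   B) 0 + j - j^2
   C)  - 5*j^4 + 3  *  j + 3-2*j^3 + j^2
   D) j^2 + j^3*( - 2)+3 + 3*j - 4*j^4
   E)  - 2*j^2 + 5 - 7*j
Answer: D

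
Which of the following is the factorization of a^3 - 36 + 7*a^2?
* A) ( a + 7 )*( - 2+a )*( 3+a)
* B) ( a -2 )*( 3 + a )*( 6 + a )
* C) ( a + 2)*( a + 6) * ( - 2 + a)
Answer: B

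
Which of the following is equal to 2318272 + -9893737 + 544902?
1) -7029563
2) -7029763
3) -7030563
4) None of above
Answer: 3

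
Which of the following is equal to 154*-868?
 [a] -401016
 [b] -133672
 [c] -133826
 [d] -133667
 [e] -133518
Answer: b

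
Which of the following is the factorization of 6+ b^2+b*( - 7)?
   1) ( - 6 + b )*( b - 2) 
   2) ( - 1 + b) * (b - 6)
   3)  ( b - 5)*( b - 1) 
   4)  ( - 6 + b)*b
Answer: 2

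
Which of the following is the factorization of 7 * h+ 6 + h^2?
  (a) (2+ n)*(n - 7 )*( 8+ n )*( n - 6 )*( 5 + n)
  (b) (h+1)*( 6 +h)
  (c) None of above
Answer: b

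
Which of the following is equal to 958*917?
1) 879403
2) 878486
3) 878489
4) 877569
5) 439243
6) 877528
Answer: 2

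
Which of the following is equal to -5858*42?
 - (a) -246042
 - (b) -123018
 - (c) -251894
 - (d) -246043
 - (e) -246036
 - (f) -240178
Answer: e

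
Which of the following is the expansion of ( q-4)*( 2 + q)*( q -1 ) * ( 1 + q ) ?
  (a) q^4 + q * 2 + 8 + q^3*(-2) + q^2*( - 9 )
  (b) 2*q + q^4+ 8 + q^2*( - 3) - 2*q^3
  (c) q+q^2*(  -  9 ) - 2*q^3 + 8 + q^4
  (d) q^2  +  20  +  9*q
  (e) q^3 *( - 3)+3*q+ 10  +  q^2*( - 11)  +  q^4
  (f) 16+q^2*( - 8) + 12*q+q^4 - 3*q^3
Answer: a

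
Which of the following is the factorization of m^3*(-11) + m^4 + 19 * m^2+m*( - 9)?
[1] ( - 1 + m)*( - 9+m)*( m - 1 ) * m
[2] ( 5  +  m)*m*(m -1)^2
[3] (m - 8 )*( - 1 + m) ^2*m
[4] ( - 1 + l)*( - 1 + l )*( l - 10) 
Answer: 1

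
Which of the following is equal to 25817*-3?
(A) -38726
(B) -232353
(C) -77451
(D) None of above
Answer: C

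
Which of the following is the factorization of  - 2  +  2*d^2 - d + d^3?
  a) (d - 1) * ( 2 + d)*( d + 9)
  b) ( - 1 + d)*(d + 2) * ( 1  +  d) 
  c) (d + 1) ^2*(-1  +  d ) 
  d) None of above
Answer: b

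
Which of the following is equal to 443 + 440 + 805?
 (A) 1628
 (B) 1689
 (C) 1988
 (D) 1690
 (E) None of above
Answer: E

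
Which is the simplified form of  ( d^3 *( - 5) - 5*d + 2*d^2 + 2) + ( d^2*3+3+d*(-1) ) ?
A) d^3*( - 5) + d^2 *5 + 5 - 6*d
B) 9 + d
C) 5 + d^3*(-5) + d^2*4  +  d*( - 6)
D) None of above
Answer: A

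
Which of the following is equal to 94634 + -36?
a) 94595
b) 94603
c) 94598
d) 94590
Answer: c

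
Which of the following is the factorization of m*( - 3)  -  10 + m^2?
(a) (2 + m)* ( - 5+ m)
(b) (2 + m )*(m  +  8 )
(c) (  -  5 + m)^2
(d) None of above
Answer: a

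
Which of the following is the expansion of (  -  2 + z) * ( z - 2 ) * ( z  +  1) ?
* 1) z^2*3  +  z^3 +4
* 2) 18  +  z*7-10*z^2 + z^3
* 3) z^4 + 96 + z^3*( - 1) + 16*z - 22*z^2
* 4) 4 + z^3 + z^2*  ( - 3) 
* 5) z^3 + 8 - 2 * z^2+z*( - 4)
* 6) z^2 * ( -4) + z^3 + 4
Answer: 4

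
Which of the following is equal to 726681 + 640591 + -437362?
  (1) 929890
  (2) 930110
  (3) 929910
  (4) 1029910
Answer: 3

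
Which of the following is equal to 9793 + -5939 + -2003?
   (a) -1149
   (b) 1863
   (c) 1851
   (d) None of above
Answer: c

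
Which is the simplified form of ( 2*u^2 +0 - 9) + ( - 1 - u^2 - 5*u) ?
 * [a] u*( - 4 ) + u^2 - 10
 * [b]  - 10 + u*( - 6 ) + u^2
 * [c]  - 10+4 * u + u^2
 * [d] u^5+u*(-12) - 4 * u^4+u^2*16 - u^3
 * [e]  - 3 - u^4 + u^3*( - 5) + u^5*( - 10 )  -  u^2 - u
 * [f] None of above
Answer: f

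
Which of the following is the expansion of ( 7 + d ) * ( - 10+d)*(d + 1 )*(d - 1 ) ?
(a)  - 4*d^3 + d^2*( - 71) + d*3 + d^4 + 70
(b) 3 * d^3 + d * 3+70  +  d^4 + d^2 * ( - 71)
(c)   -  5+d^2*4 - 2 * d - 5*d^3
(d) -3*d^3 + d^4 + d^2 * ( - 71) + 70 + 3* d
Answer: d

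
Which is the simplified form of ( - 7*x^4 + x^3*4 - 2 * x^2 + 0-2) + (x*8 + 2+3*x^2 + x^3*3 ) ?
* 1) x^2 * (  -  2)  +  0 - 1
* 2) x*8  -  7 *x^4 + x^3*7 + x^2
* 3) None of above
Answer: 2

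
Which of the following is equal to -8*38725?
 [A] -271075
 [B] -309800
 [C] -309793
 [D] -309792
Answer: B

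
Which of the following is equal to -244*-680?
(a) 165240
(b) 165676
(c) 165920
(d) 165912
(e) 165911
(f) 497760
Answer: c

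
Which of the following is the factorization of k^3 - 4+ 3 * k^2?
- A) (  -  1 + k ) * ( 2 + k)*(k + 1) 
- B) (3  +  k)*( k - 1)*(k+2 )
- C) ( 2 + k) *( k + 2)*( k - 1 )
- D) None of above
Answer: C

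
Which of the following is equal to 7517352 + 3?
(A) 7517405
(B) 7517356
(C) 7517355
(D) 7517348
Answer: C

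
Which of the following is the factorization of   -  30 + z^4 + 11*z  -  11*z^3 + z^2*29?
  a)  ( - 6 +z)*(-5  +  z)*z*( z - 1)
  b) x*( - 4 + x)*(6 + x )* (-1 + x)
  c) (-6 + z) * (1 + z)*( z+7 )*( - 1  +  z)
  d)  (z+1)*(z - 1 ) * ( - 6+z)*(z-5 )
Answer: d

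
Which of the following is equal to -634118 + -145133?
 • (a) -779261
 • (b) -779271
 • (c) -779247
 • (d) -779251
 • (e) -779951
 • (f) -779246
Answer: d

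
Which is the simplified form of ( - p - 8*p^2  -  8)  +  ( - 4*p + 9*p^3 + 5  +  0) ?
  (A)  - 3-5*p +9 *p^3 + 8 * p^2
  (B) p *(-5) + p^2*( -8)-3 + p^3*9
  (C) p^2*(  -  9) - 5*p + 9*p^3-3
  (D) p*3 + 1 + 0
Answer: B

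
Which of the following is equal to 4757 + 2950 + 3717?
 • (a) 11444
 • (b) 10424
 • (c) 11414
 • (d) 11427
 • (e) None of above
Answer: e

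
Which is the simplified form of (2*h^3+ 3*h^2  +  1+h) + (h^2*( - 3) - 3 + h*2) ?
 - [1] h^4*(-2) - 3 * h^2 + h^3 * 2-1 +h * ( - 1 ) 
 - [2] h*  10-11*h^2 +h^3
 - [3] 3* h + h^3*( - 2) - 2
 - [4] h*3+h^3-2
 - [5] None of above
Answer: 5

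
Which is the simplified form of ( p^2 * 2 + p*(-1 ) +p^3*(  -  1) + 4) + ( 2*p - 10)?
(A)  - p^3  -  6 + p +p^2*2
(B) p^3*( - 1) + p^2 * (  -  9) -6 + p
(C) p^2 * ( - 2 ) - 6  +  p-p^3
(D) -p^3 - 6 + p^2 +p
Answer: A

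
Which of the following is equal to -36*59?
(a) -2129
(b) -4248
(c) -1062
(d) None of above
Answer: d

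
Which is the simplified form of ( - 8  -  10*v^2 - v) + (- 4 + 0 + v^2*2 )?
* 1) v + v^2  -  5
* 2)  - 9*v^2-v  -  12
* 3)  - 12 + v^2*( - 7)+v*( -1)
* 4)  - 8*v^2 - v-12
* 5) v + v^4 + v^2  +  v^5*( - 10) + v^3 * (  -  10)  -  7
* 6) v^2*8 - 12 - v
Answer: 4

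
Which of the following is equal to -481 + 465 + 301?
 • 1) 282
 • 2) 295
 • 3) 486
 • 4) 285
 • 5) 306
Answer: 4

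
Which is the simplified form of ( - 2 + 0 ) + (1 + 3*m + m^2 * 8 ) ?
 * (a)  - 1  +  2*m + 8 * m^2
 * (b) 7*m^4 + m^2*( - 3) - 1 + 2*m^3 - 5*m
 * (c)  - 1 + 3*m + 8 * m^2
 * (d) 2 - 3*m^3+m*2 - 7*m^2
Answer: c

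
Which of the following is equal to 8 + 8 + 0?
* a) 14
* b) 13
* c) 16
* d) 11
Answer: c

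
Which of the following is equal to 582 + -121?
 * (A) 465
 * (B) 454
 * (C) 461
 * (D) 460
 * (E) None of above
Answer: C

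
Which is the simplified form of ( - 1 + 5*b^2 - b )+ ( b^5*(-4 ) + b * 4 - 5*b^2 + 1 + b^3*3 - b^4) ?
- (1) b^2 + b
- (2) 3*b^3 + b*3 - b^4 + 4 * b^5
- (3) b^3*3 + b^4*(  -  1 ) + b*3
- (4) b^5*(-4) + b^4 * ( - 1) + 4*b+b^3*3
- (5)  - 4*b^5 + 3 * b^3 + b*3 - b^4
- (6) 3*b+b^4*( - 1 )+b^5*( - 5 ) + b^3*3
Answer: 5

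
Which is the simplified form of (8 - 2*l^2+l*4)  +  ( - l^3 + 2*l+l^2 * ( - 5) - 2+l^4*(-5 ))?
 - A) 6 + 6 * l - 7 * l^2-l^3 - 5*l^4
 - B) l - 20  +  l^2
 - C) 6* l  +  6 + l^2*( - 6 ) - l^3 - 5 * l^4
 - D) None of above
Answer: A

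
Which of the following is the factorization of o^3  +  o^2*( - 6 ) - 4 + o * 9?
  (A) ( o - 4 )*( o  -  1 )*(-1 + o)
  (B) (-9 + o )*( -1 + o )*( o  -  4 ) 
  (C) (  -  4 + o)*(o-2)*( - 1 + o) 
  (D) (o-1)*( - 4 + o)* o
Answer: A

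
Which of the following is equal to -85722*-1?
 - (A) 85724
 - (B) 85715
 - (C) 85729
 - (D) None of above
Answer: D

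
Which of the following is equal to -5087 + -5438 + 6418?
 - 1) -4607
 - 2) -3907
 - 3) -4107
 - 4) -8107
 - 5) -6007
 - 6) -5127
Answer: 3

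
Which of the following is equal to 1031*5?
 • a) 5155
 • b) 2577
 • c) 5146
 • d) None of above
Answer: a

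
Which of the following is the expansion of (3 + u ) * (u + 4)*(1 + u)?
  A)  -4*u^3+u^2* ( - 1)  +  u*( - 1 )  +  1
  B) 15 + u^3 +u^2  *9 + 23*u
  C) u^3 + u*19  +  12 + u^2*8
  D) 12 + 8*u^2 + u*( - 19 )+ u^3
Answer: C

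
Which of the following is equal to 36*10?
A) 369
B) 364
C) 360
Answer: C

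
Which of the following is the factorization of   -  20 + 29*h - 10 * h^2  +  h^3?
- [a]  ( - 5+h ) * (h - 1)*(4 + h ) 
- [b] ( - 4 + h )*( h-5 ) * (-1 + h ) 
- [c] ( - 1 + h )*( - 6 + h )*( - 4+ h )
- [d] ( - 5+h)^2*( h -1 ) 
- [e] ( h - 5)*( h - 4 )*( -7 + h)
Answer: b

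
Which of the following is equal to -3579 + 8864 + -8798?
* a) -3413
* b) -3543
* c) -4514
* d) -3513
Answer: d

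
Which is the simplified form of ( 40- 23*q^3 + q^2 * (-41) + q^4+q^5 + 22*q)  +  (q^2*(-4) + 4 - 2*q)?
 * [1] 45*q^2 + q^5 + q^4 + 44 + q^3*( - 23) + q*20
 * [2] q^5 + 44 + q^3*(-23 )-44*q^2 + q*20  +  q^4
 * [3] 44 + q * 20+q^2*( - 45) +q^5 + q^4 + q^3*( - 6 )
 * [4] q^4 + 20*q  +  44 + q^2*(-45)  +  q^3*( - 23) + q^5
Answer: 4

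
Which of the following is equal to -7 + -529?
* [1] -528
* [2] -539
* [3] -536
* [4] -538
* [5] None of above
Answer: 3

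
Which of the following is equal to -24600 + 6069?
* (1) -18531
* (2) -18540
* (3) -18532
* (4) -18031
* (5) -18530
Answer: 1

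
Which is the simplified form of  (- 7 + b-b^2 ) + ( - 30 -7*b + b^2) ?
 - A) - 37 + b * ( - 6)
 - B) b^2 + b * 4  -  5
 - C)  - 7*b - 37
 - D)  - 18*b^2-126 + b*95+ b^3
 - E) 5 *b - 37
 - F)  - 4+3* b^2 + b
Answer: A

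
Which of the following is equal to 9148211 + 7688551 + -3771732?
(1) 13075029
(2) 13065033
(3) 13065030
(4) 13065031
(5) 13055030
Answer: 3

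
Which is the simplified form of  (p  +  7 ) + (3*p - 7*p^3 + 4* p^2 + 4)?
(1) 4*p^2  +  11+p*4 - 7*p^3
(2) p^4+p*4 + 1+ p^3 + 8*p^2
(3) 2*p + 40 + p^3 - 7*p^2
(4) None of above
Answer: 1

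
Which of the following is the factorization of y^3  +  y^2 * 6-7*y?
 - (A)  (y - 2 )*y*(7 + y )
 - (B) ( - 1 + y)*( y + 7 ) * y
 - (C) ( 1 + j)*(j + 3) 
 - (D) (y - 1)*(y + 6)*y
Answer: B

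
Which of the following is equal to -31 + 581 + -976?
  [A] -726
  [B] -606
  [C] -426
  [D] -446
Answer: C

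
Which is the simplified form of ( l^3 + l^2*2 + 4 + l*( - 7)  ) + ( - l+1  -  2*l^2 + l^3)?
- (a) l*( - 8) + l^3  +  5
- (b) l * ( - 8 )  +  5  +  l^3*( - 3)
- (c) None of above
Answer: c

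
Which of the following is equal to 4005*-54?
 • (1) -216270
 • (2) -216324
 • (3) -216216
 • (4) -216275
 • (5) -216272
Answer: 1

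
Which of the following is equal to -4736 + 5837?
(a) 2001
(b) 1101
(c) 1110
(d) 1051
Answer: b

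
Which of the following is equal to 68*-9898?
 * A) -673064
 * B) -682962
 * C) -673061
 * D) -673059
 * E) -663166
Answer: A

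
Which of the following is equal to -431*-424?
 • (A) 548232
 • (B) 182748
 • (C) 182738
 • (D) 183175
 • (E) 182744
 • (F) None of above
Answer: E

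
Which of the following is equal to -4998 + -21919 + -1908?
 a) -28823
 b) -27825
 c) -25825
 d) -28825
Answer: d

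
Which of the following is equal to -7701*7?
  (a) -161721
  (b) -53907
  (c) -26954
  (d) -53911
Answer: b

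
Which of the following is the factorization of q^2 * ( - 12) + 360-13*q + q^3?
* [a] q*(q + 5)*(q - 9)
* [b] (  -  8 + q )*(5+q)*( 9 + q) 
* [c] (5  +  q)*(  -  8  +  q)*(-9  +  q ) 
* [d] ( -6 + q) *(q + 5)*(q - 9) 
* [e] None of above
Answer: c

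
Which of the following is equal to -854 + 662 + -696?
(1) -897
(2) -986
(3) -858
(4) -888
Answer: 4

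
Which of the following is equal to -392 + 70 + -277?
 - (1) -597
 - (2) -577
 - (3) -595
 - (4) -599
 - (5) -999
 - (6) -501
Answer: 4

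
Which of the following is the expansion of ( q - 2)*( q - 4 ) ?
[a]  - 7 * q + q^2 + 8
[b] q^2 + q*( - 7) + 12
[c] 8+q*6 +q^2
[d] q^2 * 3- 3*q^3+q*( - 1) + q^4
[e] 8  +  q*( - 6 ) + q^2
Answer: e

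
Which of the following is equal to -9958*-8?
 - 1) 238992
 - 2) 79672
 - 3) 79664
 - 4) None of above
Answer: 3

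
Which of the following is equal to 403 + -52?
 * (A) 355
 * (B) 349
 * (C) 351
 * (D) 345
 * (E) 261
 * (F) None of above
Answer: C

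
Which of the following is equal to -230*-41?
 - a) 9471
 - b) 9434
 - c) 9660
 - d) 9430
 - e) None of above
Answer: d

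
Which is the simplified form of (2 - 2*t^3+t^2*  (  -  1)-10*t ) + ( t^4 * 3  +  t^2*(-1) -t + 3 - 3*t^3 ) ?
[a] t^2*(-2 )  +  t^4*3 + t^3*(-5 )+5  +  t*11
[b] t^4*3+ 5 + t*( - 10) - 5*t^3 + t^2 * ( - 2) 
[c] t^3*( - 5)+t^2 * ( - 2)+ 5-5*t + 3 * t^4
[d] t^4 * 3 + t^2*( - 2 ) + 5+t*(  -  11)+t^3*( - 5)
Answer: d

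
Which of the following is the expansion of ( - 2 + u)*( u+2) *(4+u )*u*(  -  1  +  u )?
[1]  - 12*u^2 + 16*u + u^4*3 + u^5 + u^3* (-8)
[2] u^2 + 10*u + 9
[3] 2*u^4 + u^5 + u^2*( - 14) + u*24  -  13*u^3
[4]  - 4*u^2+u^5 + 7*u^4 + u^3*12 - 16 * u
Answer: 1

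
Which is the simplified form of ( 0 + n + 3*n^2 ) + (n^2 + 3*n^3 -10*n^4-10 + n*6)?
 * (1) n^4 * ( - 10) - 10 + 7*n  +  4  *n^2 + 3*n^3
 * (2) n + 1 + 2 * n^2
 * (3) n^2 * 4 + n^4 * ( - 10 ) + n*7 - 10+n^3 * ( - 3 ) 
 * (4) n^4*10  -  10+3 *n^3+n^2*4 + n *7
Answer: 1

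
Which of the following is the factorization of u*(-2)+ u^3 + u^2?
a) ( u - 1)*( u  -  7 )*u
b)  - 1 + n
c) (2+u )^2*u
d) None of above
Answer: d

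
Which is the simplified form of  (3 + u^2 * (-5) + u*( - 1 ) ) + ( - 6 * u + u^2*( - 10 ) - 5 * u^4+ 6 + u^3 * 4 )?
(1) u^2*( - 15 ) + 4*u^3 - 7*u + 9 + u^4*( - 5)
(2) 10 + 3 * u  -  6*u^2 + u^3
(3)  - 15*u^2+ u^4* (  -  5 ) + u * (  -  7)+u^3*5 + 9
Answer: 1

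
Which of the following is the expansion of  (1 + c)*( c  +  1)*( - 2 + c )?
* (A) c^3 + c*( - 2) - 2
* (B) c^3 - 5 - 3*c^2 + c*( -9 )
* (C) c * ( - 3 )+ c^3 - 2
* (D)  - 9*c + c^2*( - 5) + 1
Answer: C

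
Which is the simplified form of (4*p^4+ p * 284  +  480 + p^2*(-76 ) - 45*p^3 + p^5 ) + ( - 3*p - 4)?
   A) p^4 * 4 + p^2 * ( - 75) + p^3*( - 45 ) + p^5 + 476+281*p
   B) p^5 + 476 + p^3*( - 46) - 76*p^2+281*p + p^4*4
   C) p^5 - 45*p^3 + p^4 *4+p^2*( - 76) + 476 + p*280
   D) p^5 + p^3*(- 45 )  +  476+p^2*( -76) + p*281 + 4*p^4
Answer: D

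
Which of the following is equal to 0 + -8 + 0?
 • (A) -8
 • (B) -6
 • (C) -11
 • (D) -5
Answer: A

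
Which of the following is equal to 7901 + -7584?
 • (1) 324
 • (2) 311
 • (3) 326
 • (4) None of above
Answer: 4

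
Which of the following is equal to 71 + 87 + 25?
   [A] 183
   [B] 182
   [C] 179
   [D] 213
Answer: A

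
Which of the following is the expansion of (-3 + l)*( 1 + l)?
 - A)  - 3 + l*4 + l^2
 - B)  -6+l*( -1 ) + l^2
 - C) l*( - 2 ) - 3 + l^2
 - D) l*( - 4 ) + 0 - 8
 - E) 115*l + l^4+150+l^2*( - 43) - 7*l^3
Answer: C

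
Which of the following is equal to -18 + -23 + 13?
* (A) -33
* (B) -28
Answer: B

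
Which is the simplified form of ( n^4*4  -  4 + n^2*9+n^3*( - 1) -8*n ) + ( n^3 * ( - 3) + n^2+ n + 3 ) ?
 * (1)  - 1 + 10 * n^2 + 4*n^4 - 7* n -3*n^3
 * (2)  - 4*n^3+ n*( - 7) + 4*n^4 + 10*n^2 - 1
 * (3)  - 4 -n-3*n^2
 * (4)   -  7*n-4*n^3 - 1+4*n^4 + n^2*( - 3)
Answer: 2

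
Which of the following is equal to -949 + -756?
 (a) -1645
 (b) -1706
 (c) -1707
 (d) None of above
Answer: d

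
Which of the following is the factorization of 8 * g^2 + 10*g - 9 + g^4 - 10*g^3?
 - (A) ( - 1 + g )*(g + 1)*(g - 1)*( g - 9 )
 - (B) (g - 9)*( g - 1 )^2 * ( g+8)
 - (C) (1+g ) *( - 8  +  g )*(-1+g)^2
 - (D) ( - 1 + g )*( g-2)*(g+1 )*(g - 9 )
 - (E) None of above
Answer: A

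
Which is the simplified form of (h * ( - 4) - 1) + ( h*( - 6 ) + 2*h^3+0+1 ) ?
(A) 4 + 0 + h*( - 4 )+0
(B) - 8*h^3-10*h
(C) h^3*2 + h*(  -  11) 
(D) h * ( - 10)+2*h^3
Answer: D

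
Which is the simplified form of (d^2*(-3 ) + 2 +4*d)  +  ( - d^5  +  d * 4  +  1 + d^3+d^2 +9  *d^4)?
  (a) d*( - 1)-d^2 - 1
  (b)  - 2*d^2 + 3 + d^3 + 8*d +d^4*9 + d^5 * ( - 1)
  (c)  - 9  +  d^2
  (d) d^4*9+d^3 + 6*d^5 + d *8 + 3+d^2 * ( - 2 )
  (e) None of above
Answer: b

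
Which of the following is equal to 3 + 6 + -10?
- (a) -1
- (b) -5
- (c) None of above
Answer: a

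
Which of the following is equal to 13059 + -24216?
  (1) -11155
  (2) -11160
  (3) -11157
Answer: 3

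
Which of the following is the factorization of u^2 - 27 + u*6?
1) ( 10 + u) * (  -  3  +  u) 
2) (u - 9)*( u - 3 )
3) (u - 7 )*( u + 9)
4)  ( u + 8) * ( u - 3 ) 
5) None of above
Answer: 5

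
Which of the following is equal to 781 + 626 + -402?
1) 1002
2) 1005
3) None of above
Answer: 2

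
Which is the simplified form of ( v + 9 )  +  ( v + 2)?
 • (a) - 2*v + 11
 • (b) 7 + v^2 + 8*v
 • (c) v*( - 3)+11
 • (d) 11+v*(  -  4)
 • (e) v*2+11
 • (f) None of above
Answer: e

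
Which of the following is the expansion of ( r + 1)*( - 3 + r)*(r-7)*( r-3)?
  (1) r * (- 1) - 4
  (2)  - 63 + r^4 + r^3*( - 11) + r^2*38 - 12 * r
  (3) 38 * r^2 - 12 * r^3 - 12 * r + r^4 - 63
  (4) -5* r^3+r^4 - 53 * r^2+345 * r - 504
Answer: 3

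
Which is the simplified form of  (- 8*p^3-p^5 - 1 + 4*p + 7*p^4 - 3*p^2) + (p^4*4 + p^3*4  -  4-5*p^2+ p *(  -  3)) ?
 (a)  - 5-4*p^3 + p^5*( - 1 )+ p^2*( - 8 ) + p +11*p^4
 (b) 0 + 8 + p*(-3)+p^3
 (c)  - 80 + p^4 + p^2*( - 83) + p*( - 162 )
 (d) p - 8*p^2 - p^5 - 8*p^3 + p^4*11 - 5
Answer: a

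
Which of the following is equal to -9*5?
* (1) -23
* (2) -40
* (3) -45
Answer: 3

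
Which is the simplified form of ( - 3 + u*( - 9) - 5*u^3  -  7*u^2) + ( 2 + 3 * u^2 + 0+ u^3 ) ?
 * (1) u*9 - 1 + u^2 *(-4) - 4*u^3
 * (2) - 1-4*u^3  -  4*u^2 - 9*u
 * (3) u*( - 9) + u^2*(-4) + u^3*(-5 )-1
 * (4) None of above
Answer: 2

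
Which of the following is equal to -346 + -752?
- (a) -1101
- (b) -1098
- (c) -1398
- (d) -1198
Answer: b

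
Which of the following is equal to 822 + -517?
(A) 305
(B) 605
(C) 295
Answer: A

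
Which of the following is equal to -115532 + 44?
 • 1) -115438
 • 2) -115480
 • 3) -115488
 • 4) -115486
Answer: 3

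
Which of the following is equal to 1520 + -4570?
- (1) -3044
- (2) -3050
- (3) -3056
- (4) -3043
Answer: 2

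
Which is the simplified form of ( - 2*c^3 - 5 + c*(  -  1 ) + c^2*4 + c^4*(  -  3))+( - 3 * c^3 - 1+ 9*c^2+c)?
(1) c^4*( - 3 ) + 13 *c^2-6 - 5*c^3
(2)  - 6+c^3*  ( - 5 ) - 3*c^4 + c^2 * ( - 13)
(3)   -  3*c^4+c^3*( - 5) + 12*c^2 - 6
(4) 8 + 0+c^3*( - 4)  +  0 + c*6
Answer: 1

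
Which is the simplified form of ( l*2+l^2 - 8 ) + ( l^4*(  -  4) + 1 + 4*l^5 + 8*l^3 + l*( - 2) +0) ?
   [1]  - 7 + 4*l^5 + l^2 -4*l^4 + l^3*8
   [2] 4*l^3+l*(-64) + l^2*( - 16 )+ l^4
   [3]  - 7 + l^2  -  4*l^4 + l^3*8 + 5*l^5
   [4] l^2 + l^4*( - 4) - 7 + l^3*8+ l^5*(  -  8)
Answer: 1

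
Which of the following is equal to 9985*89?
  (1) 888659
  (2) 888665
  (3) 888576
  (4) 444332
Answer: 2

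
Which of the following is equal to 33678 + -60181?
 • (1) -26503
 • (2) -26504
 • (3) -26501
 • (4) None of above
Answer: 1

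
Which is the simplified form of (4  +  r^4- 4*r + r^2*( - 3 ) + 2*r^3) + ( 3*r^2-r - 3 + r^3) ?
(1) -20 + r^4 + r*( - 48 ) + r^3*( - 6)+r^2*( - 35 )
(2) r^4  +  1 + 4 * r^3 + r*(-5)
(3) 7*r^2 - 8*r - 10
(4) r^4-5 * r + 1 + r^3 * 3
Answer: 4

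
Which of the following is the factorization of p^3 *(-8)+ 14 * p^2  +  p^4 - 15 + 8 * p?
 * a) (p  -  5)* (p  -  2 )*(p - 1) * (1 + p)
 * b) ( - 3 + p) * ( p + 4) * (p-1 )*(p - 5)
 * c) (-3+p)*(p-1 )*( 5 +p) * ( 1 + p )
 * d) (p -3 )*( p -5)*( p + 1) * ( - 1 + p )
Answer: d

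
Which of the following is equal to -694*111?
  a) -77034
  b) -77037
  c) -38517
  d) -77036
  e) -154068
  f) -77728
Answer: a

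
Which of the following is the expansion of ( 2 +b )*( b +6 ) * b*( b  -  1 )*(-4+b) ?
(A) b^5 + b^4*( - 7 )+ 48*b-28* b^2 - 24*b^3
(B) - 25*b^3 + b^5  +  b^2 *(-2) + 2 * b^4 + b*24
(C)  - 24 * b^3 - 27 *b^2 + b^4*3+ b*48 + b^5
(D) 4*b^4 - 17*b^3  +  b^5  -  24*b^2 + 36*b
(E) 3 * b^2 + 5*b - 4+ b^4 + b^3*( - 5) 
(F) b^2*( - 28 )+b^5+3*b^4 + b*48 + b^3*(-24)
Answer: F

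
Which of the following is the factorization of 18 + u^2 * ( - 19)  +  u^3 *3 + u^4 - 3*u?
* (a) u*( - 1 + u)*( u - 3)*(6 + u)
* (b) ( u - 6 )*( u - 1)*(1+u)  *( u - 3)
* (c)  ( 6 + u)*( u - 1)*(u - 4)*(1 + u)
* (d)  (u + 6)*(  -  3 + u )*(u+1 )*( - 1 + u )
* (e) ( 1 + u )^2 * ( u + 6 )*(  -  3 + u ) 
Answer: d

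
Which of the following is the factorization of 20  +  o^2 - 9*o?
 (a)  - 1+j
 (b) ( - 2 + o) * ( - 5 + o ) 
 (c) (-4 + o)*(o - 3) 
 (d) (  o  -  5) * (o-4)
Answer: d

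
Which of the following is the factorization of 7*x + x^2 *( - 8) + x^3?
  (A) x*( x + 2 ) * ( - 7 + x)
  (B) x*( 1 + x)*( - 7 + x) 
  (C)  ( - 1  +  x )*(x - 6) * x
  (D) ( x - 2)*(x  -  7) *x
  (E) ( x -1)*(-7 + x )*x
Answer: E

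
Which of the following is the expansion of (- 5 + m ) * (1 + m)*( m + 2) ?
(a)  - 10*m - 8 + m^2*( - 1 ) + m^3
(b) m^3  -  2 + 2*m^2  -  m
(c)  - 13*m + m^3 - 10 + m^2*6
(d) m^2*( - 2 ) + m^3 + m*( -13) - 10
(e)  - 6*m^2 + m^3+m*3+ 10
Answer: d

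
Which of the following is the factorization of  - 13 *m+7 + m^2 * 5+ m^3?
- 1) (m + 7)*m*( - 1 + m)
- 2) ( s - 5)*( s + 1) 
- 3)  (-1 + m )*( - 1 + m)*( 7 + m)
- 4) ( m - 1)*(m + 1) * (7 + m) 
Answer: 3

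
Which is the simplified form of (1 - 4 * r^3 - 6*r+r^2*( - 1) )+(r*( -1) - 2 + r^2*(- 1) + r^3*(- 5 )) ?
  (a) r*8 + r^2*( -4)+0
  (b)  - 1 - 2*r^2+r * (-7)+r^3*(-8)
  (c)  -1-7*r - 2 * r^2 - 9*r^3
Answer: c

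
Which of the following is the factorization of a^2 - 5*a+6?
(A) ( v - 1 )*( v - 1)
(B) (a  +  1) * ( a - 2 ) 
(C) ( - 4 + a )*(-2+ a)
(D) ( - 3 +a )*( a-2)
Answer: D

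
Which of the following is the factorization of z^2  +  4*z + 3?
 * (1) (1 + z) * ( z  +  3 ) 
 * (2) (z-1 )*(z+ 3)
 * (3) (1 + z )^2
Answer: 1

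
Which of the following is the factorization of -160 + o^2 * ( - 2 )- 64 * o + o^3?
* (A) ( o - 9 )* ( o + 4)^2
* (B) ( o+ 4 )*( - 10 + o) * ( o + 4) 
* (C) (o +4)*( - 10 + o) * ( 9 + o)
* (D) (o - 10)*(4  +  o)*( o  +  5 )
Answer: B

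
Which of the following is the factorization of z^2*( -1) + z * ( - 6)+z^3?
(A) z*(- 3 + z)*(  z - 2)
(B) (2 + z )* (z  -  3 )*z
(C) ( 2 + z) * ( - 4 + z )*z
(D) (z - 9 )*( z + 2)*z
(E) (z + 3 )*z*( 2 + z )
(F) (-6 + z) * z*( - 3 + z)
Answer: B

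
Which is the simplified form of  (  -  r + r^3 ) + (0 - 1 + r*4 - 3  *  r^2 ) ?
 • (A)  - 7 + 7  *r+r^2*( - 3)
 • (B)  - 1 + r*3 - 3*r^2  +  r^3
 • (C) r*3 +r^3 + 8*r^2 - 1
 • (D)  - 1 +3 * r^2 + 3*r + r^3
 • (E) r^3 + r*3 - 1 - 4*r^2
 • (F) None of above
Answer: B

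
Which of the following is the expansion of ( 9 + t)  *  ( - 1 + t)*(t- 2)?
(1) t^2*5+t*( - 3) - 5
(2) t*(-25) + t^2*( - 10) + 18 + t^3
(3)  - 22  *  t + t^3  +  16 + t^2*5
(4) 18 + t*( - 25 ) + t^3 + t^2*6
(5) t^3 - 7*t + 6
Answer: 4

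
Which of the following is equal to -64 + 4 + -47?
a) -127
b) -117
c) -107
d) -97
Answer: c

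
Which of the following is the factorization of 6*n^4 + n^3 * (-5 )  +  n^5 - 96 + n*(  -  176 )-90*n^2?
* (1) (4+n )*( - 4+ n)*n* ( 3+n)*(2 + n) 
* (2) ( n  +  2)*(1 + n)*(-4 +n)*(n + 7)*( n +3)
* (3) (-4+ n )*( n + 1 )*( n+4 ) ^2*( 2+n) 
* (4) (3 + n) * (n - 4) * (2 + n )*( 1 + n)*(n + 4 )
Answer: 4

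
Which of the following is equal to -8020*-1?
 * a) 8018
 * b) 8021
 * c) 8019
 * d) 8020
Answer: d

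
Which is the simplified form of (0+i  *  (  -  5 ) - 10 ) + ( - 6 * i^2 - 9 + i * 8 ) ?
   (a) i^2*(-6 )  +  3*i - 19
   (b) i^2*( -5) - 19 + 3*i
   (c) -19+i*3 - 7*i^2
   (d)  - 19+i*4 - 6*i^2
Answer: a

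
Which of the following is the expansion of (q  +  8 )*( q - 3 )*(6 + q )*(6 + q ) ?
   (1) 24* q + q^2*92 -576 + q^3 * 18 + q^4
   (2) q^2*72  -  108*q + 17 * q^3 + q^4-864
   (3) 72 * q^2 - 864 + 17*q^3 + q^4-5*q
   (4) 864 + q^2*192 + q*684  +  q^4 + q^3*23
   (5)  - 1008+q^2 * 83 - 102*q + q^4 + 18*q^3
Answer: 2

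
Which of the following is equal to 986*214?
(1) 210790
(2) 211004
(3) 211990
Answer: 2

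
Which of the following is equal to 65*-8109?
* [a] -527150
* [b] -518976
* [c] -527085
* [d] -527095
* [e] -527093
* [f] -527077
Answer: c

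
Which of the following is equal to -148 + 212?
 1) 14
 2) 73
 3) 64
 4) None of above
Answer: 3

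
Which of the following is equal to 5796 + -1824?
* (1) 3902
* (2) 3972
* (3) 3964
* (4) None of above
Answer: 2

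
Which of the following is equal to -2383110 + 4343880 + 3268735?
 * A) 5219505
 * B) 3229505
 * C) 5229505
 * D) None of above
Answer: C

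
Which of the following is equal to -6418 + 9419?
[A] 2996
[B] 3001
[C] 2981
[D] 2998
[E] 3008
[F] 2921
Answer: B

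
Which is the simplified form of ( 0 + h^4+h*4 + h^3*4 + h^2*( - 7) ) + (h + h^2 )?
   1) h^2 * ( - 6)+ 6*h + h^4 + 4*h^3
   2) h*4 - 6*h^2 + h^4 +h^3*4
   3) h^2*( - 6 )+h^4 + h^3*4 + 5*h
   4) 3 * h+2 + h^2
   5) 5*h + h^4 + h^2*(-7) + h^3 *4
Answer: 3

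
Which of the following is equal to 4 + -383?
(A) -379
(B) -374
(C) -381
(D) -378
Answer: A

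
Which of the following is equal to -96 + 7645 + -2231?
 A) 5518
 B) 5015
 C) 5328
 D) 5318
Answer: D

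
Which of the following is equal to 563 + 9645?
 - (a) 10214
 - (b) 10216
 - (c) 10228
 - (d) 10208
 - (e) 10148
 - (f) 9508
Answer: d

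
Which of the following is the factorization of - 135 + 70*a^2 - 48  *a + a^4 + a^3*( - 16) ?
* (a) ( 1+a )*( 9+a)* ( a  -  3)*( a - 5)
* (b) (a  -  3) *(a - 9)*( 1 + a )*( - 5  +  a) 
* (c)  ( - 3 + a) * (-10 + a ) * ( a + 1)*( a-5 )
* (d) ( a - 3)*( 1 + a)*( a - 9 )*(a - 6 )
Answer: b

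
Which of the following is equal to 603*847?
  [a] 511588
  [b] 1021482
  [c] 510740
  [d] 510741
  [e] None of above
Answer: d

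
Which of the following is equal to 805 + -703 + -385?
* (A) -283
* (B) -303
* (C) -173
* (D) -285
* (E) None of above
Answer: A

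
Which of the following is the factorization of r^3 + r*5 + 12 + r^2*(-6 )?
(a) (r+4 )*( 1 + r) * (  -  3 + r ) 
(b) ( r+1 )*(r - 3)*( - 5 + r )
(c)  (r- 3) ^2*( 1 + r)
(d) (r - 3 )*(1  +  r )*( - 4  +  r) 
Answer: d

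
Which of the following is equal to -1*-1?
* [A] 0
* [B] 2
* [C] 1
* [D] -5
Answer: C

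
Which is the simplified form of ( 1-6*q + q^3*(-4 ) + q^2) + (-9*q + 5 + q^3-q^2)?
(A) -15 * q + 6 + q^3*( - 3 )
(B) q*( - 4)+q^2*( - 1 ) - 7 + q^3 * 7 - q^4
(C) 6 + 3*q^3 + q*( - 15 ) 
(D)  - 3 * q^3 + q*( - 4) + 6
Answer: A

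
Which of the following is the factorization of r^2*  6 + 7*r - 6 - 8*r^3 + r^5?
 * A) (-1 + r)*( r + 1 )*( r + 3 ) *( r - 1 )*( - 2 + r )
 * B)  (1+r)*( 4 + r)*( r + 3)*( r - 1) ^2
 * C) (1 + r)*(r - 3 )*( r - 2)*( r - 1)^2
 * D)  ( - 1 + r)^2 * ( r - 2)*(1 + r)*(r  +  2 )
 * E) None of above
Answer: A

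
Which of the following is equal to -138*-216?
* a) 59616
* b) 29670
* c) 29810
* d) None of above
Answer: d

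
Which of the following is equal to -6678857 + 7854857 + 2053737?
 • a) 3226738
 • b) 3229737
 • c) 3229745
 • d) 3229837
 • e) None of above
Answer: b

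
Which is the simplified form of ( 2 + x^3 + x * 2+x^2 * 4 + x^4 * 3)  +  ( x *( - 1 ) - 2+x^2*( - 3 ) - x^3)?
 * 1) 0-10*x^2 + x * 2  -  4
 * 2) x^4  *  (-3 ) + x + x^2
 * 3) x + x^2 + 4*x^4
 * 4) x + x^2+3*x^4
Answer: 4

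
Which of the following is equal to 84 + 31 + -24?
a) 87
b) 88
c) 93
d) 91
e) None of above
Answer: d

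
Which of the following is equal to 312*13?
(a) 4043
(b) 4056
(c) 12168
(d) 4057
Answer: b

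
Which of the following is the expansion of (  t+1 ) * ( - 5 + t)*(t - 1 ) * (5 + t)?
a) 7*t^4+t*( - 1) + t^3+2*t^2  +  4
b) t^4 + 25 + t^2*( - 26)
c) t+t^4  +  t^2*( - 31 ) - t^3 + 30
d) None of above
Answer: b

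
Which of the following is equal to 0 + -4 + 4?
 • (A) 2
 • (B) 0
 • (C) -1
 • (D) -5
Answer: B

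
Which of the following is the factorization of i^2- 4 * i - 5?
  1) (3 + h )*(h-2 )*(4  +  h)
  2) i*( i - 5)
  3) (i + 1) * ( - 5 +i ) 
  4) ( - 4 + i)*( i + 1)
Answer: 3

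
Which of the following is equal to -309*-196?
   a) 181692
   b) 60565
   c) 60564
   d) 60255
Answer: c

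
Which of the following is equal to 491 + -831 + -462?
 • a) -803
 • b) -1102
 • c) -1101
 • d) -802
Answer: d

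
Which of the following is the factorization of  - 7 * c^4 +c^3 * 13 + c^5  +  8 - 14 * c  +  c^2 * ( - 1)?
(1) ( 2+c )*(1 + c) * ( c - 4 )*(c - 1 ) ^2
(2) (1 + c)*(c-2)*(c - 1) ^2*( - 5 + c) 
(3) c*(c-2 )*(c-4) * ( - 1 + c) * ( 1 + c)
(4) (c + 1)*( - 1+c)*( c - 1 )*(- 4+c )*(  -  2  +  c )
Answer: 4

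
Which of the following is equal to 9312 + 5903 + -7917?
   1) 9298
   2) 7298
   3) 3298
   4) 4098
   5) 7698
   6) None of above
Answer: 2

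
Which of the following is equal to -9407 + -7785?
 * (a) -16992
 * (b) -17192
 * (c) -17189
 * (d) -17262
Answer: b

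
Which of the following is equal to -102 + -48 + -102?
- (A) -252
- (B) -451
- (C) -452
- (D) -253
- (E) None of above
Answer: A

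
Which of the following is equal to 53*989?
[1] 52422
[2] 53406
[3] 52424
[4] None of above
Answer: 4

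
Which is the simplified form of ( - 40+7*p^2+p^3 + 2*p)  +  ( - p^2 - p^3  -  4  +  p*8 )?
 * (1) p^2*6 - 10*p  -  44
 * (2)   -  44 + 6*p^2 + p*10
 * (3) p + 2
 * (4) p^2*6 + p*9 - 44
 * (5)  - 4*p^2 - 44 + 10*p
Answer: 2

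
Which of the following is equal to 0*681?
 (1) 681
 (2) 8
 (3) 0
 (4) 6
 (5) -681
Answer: 3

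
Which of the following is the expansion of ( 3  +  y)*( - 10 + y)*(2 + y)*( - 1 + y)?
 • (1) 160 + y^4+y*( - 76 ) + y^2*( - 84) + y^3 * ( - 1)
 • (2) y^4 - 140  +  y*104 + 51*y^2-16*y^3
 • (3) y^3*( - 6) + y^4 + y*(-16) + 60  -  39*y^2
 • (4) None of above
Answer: 3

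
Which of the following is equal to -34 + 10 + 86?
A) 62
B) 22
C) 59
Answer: A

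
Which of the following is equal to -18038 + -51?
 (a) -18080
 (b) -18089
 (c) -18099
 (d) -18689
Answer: b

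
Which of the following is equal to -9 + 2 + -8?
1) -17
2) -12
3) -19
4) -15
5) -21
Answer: 4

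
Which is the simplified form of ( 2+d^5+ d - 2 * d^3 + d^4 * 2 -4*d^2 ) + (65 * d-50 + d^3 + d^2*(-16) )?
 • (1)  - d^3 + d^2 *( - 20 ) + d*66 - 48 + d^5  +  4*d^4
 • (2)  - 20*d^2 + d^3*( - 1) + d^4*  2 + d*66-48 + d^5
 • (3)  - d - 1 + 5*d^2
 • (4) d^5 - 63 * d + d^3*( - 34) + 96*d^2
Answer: 2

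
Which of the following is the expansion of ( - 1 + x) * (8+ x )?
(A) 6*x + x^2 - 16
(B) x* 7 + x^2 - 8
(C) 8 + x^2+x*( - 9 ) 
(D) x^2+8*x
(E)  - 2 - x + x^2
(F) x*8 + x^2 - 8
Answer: B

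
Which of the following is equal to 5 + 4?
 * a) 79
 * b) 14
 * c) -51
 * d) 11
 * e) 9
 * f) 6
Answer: e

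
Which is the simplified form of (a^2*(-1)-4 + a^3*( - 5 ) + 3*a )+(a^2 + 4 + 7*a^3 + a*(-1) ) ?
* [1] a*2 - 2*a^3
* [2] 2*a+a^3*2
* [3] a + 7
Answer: 2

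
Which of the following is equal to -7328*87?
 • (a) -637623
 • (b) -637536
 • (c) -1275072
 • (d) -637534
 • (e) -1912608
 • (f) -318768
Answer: b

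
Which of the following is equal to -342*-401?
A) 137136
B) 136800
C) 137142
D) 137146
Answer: C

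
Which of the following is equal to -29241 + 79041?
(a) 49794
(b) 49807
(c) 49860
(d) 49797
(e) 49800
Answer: e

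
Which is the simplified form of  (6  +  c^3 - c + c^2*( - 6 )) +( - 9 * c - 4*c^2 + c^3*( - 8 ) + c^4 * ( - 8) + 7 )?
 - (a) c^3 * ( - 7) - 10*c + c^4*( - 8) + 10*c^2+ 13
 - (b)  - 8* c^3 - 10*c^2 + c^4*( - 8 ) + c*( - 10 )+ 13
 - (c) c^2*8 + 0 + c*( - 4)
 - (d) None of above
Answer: d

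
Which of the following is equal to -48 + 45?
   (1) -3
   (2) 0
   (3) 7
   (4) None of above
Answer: 1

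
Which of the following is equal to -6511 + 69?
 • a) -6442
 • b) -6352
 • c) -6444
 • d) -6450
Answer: a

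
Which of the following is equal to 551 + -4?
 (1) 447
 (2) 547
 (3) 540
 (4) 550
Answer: 2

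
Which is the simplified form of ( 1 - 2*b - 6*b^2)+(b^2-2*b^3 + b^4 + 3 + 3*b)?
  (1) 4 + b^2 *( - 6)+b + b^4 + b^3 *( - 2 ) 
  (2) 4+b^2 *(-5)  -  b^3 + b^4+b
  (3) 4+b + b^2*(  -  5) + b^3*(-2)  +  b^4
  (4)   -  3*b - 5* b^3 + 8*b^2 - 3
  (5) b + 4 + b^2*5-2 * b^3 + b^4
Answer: 3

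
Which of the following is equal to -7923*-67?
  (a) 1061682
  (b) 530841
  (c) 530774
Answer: b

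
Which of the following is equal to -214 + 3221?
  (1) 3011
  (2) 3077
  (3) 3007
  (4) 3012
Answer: 3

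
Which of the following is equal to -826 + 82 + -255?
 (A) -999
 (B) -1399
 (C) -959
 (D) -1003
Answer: A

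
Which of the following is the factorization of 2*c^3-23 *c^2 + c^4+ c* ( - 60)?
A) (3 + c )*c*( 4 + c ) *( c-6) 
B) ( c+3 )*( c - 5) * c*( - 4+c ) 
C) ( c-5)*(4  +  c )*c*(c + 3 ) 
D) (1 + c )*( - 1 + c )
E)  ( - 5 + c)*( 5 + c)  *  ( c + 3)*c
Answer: C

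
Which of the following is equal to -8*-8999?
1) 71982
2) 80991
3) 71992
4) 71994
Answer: 3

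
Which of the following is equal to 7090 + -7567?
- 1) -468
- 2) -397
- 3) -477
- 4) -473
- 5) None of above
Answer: 3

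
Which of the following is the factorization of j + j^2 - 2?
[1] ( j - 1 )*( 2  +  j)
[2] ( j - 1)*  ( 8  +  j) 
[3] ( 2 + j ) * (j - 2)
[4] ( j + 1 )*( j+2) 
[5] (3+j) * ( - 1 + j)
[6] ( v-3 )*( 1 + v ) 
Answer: 1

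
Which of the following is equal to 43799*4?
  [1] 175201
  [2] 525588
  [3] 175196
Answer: 3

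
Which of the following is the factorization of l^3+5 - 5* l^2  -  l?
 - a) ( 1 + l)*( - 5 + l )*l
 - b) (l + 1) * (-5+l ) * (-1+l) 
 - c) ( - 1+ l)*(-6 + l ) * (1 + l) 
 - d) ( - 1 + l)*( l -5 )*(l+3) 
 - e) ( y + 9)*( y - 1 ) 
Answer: b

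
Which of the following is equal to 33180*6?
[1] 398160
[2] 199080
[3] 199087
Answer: 2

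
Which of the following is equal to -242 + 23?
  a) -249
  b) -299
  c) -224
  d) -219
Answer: d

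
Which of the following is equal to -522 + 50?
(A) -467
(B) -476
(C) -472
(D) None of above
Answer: C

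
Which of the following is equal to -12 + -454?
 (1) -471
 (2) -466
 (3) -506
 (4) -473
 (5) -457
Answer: 2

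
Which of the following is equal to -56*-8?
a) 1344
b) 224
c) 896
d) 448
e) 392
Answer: d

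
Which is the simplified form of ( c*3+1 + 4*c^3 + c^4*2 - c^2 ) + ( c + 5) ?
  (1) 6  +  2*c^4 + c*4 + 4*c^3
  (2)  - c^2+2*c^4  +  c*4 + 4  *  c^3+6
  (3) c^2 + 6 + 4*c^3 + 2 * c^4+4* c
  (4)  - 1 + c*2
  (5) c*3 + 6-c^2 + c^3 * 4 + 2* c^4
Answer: 2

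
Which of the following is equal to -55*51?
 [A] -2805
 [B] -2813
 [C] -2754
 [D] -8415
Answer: A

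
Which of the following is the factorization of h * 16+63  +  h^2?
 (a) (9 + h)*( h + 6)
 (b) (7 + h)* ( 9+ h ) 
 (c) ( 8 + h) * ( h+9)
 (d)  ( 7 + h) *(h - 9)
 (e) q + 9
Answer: b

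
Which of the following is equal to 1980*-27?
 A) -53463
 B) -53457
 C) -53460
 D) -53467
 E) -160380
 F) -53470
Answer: C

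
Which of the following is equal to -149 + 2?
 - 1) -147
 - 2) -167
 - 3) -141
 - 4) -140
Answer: 1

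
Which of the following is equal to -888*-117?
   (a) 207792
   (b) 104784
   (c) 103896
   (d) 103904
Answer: c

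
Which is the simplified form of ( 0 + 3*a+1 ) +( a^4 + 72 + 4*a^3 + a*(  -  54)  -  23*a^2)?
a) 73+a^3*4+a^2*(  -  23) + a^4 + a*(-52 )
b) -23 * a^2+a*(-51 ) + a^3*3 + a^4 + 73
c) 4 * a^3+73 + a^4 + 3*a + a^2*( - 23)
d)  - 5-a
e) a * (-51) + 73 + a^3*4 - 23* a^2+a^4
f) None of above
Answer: e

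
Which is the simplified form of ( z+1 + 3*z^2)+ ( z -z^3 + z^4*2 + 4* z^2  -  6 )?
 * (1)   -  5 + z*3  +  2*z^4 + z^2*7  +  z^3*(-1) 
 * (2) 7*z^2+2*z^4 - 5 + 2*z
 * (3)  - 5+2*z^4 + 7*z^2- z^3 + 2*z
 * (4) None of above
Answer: 3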